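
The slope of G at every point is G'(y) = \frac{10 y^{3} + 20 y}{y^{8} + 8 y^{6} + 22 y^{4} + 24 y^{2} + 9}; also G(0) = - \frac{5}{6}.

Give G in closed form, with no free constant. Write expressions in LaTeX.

G'(y) has the shape u'v + uv' for u = - \frac{5}{y^{2} + 1} and v = \frac{1}{2 y^{2} + 6} — it is the derivative of the product u*v.
A general antiderivative is - \frac{5}{\left(y^{2} + 1\right) \left(2 y^{2} + 6\right)} + C.
The condition gives C = - \frac{5}{6} - (- \frac{5}{6}) = 0.
So G(y) = - \frac{5}{2 y^{4} + 8 y^{2} + 6}.
Check: d/dy[- \frac{5}{2 y^{4} + 8 y^{2} + 6}] = \frac{10 y^{3} + 20 y}{y^{8} + 8 y^{6} + 22 y^{4} + 24 y^{2} + 9} = G'(y).

G(y) = - \frac{5}{2 y^{4} + 8 y^{2} + 6}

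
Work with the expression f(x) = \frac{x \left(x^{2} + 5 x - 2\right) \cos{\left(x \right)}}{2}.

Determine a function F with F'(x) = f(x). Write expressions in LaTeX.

Any candidate F(x) must reproduce f(x) exactly when differentiated.
Check: d/dx[\frac{x^{3} \sin{\left(x \right)} + 5 x^{2} \sin{\left(x \right)} + 3 x^{2} \cos{\left(x \right)} - 8 x \sin{\left(x \right)} + 10 x \cos{\left(x \right)} - 10 \sin{\left(x \right)} - 8 \cos{\left(x \right)}}{2}] = \frac{x^{3} \cos{\left(x \right)}}{2} + \frac{5 x^{2} \cos{\left(x \right)}}{2} - x \cos{\left(x \right)}, which equals f(x).

An antiderivative is F(x) = \frac{x^{3} \sin{\left(x \right)} + 5 x^{2} \sin{\left(x \right)} + 3 x^{2} \cos{\left(x \right)} - 8 x \sin{\left(x \right)} + 10 x \cos{\left(x \right)} - 10 \sin{\left(x \right)} - 8 \cos{\left(x \right)}}{2}.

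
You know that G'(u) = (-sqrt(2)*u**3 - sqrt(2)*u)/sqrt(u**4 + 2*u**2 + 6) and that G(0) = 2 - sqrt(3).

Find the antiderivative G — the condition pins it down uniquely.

G(u) = (-sqrt(2)*sqrt(u**4 + 2*u**2 + 6) + 4)/2

G'(u) matches the chain-rule pattern g'(h)*h' with inner function h(u) = u**4/2 + u**2 + 3; substituting w = h(u) collapses the integral.
A general antiderivative is -sqrt(u**4/2 + u**2 + 3) + C.
The condition gives C = 2 - sqrt(3) - (-sqrt(3)) = 2.
So G(u) = (-sqrt(2)*sqrt(u**4 + 2*u**2 + 6) + 4)/2.
Check: d/du[(-sqrt(2)*sqrt(u**4 + 2*u**2 + 6) + 4)/2] = (-sqrt(2)*u**3 - sqrt(2)*u)/sqrt(u**4 + 2*u**2 + 6) = G'(u).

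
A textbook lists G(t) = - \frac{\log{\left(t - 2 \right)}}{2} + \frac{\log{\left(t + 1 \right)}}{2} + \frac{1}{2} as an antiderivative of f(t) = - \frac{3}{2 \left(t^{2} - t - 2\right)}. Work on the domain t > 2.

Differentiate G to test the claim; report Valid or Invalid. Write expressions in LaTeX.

d/dt[G] = - \frac{3}{2 t^{2} - 2 t - 4}
This equals f(t) exactly, so the claim holds.

Valid - differentiating G returns exactly f.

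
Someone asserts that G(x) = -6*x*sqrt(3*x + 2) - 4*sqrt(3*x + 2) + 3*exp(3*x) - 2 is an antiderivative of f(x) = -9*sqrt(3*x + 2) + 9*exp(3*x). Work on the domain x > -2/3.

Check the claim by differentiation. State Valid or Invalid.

Valid - the claim checks out under differentiation.

d/dx[G] = (-27*x + 9*sqrt(3*x + 2)*exp(3*x) - 18)/sqrt(3*x + 2)
This equals f(x) exactly, so the claim holds.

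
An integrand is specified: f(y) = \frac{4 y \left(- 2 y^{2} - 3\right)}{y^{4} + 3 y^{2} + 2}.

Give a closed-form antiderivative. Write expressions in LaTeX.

An antiderivative is F(y) = - 2 \log{\left(\frac{2 y^{4}}{3} + 2 y^{2} + \frac{4}{3} \right)}.

f matches the chain-rule pattern g'(h)*h' with inner function h(y) = \frac{2 y^{4}}{3} + 2 y^{2} + \frac{4}{3}; substituting u = h(y) collapses the integral.
Check: d/dy[- 2 \log{\left(\frac{2 y^{4}}{3} + 2 y^{2} + \frac{4}{3} \right)}] = \frac{- 8 y^{3} - 12 y}{y^{4} + 3 y^{2} + 2}, which equals f(y).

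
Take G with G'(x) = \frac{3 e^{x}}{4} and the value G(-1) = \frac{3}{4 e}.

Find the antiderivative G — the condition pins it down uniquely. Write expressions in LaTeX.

G(x) = \frac{3 e^{x}}{4}

Since d/dx undoes antidifferentiation here, G(x) must give back the stated G'(x).
A general antiderivative is \frac{3 e^{x}}{4} + C.
The condition gives C = \frac{3}{4 e} - (\frac{3}{4 e}) = 0.
So G(x) = \frac{3 e^{x}}{4}.
Check: d/dx[\frac{3 e^{x}}{4}] = \frac{3 e^{x}}{4} = G'(x).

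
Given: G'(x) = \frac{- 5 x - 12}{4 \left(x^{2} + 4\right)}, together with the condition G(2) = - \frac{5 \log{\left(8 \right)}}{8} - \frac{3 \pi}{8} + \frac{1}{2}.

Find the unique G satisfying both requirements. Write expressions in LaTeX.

G(x) = \frac{- 5 \log{\left(x^{2} + 4 \right)} - 12 \operatorname{atan}{\left(\frac{x}{2} \right)} + 4}{8}

A candidate passes only if d/dx[G] lands on the given G'(x) exactly.
A general antiderivative is - \frac{5 \log{\left(x^{2} + 4 \right)}}{8} - \frac{3 \operatorname{atan}{\left(\frac{x}{2} \right)}}{2} + C.
The condition gives C = - \frac{5 \log{\left(8 \right)}}{8} - \frac{3 \pi}{8} + \frac{1}{2} - (- \frac{5 \log{\left(8 \right)}}{8} - \frac{3 \pi}{8}) = \frac{1}{2}.
So G(x) = \frac{- 5 \log{\left(x^{2} + 4 \right)} - 12 \operatorname{atan}{\left(\frac{x}{2} \right)} + 4}{8}.
Check: d/dx[\frac{- 5 \log{\left(x^{2} + 4 \right)} - 12 \operatorname{atan}{\left(\frac{x}{2} \right)} + 4}{8}] = \frac{- 5 x - 12}{4 x^{2} + 16}, which equals G'(x).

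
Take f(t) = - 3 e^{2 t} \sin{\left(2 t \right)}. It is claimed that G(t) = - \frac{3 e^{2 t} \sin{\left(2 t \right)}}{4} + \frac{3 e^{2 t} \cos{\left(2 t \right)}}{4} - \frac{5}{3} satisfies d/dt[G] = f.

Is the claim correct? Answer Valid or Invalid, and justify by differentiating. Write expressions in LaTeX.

d/dt[G] = - 3 e^{2 t} \sin{\left(2 t \right)}
This equals f(t) exactly, so the claim holds.

Valid - differentiating G returns exactly f.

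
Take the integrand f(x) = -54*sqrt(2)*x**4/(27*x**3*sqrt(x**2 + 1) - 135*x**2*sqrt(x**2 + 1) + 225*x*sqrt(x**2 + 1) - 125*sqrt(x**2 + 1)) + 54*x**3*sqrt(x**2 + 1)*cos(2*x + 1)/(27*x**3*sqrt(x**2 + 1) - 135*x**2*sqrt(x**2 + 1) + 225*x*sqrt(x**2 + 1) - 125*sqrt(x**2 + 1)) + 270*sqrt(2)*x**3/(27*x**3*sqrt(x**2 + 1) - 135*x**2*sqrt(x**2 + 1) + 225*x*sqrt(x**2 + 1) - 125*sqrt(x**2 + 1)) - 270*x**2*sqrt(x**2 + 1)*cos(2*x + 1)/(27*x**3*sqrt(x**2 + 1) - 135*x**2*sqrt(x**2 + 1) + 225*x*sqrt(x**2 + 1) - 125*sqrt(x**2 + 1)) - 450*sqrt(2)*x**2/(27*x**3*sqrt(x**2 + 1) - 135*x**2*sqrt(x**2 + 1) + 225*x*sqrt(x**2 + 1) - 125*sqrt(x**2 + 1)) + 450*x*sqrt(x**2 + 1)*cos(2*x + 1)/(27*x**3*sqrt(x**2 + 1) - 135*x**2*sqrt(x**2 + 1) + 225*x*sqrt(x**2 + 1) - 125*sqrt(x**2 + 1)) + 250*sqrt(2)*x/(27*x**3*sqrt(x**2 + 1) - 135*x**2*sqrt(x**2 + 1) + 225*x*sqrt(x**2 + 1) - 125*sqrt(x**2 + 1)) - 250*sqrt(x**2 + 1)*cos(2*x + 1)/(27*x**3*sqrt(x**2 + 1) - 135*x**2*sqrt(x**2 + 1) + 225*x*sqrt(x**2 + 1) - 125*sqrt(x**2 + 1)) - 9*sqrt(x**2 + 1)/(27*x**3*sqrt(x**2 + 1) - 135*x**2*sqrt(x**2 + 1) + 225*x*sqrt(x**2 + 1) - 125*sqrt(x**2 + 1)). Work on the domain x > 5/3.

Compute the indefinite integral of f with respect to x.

F(x) = (-36*sqrt(2)*x**2*sqrt(x**2 + 1) + 18*x**2*sin(2*x + 1) + 120*sqrt(2)*x*sqrt(x**2 + 1) - 60*x*sin(2*x + 1) - 100*sqrt(2)*sqrt(x**2 + 1) + 50*sin(2*x + 1) + 3)/(2*(3*x - 5)**2) + C

Integrate term by term and add the pieces.
Check: d/dx[(-36*sqrt(2)*x**2*sqrt(x**2 + 1) + 18*x**2*sin(2*x + 1) + 120*sqrt(2)*x*sqrt(x**2 + 1) - 60*x*sin(2*x + 1) - 100*sqrt(2)*sqrt(x**2 + 1) + 50*sin(2*x + 1) + 3)/(2*(3*x - 5)**2)] = (-54*sqrt(2)*x**4 + 54*x**3*sqrt(x**2 + 1)*cos(2*x + 1) + 270*sqrt(2)*x**3 - 270*x**2*sqrt(x**2 + 1)*cos(2*x + 1) - 450*sqrt(2)*x**2 + 450*x*sqrt(x**2 + 1)*cos(2*x + 1) + 250*sqrt(2)*x - 250*sqrt(x**2 + 1)*cos(2*x + 1) - 9*sqrt(x**2 + 1))/(27*x**3*sqrt(x**2 + 1) - 135*x**2*sqrt(x**2 + 1) + 225*x*sqrt(x**2 + 1) - 125*sqrt(x**2 + 1)), which equals f(x).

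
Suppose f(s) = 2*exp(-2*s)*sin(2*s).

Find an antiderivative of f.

An antiderivative F(s) passes only if d/ds[F] lands on f(s) exactly.
Check: d/ds[(-sin(2*s) - cos(2*s))*exp(-2*s)/2] = 2*exp(-2*s)*sin(2*s) = f(s).

An antiderivative is F(s) = (-sin(2*s) - cos(2*s))*exp(-2*s)/2.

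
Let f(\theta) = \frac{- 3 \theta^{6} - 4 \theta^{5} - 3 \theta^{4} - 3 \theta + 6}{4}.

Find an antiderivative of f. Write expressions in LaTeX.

Whatever form F(\theta) takes, F'(\theta) = f(\theta) is non-negotiable.
Check: d/d\theta[\frac{\theta \left(- 90 \theta^{6} - 140 \theta^{5} - 126 \theta^{4} - 315 \theta + 1260\right)}{840}] = - \frac{3 \theta^{6}}{4} - \theta^{5} - \frac{3 \theta^{4}}{4} - \frac{3 \theta}{4} + \frac{3}{2}, which equals f(\theta).

An antiderivative is F(\theta) = \frac{\theta \left(- 90 \theta^{6} - 140 \theta^{5} - 126 \theta^{4} - 315 \theta + 1260\right)}{840}.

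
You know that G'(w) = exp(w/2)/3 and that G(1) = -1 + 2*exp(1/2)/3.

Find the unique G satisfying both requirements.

For G(w) to be correct, d/dw[G] must agree with the stated G'(w) identically.
A general antiderivative is 2*exp(w/2)/3 + C.
The condition gives C = -1 + 2*exp(1/2)/3 - (2*exp(1/2)/3) = -1.
So G(w) = 2*exp(w/2)/3 - 1.
Check: d/dw[2*exp(w/2)/3 - 1] = exp(w/2)/3 = G'(w).

G(w) = 2*exp(w/2)/3 - 1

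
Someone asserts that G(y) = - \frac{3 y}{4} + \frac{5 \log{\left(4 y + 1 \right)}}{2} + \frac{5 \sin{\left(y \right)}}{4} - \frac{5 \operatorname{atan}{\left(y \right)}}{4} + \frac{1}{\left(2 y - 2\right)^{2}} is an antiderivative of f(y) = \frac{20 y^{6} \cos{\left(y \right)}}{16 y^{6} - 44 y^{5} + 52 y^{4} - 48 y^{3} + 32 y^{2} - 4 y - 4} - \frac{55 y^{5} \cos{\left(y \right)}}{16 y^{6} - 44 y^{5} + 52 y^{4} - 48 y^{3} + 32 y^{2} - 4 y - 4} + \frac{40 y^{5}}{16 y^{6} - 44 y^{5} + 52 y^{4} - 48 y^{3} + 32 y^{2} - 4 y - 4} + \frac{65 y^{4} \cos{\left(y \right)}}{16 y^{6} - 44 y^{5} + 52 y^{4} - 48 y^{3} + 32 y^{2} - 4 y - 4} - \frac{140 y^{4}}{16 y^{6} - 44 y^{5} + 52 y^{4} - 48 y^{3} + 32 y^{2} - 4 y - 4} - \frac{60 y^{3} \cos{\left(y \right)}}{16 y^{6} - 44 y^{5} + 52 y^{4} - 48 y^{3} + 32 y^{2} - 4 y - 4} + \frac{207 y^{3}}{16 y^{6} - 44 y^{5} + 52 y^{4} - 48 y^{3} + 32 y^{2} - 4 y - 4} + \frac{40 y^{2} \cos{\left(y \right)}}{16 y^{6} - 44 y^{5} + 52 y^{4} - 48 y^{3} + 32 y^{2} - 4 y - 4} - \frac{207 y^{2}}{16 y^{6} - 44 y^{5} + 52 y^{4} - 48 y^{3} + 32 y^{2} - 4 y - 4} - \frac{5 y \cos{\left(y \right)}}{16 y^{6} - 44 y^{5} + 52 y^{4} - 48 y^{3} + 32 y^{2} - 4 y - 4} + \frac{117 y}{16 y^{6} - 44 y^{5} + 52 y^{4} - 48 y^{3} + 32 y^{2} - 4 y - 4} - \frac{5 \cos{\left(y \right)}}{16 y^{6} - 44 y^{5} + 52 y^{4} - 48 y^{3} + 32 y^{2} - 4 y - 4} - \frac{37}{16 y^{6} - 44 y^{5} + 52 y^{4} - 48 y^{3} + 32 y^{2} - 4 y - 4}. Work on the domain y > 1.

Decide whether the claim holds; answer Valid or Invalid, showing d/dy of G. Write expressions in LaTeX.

Invalid: d/dy[G] - f = - \frac{3}{4}, which is not 0.

d/dy[G] = \frac{20 y^{6} \cos{\left(y \right)} - 12 y^{6} - 55 y^{5} \cos{\left(y \right)} + 73 y^{5} + 65 y^{4} \cos{\left(y \right)} - 179 y^{4} - 60 y^{3} \cos{\left(y \right)} + 243 y^{3} + 40 y^{2} \cos{\left(y \right)} - 231 y^{2} - 5 y \cos{\left(y \right)} + 120 y - 5 \cos{\left(y \right)} - 34}{16 y^{6} - 44 y^{5} + 52 y^{4} - 48 y^{3} + 32 y^{2} - 4 y - 4}
d/dy[G] - f(y) = - \frac{3}{4} != 0.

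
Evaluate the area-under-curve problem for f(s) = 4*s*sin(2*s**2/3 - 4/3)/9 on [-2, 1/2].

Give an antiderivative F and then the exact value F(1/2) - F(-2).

Antiderivative: F(s) = -cos(2*s**2/3 - 4/3)/3; value = -cos(7/6)/3 + cos(4/3)/3

The substitution u = 2*s**2/3 - 4/3 works: f is exactly (dF/du)*(du/ds) for that inner function.
F(s) = -cos(2*s**2/3 - 4/3)/3 is an antiderivative of f.
Check: d/ds[-cos(2*s**2/3 - 4/3)/3] = 4*s*sin(2*s**2/3 - 4/3)/9 = f(s).
F(1/2) = -cos(7/6)/3; F(-2) = -cos(4/3)/3.
Integral = F(1/2) - F(-2) = -cos(7/6)/3 + cos(4/3)/3.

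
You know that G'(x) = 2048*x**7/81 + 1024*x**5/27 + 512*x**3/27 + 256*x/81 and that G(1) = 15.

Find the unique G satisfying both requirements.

G(x) = (4*x**2/3 + 2/3)**4 - 1

G'(x) matches the chain-rule pattern g'(h)*h' with inner function h(x) = 4*x**2/3 + 2/3; substituting u = h(x) collapses the integral.
A general antiderivative is (4*x**2/3 + 2/3)**4 + C.
The condition gives C = 15 - (16) = -1.
So G(x) = (4*x**2/3 + 2/3)**4 - 1.
Check: d/dx[(4*x**2/3 + 2/3)**4 - 1] = 2048*x**7/81 + 1024*x**5/27 + 512*x**3/27 + 256*x/81 = G'(x).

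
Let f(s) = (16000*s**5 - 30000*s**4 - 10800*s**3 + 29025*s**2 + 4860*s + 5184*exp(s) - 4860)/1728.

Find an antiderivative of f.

An antiderivative F(s) passes only if d/ds[F] lands on f(s) exactly.
Check: d/ds[(-(-20*s**2 + 15*s + 18)**3 + 15552*exp(s))/5184] = 250*s**5/27 - 625*s**4/36 - 25*s**3/4 + 1075*s**2/64 + 45*s/16 + 3*exp(s) - 45/16, which equals f(s).

An antiderivative is F(s) = (-(-20*s**2 + 15*s + 18)**3 + 15552*exp(s))/5184.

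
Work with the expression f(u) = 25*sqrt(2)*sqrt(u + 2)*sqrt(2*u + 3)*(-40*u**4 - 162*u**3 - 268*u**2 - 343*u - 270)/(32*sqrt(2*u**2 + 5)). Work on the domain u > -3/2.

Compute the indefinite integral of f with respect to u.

For F(u) to be correct the identity F'(u) - f(u) = 0 must hold.
Check: d/du[-25*sqrt(2)*(u + 2)**(5/2)*(2*u + 3)**(3/2)*sqrt(2*u**2 + 5)/16] = (-1000*sqrt(2)*u**4*sqrt(u + 2)*sqrt(2*u + 3) - 4050*sqrt(2)*u**3*sqrt(u + 2)*sqrt(2*u + 3) - 6700*sqrt(2)*u**2*sqrt(u + 2)*sqrt(2*u + 3) - 8575*sqrt(2)*u*sqrt(u + 2)*sqrt(2*u + 3) - 6750*sqrt(2)*sqrt(u + 2)*sqrt(2*u + 3))/(32*sqrt(2*u**2 + 5)), which equals f(u).

F(u) = -25*sqrt(2)*(u + 2)**(5/2)*(2*u + 3)**(3/2)*sqrt(2*u**2 + 5)/16 + C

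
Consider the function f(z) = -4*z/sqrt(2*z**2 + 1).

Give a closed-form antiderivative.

The substitution u = 2*z**2 + 1 works: f is exactly (dF/du)*(du/dz) for that inner function.
Check: d/dz[-2*sqrt(2*z**2 + 1)] = -4*z/sqrt(2*z**2 + 1) = f(z).

An antiderivative is F(z) = -2*sqrt(2*z**2 + 1).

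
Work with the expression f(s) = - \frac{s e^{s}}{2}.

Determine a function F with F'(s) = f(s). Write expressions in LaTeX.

f has the shape u'v + uv' for u = \frac{1}{2} - \frac{s}{2} and v = e^{s} — it is the derivative of the product u*v.
Check: d/ds[- \frac{\left(s - 1\right) e^{s}}{2}] = - \frac{s e^{s}}{2} = f(s).

An antiderivative is F(s) = - \frac{\left(s - 1\right) e^{s}}{2}.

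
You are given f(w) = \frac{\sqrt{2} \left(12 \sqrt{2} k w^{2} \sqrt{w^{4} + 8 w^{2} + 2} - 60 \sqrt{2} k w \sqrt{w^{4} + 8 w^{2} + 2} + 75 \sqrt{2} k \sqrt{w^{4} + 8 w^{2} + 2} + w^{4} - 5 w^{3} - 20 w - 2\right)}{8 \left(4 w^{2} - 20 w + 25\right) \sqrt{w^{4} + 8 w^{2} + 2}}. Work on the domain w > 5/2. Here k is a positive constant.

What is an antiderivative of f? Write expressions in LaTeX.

Whatever form F(w) takes, F'(w) = f(w) is non-negotiable.
Check: d/dw[\frac{12 k w \left(2 w - 5\right) + \sqrt{2} \sqrt{w^{4} + 8 w^{2} + 2}}{16 \left(2 w - 5\right)}] = \frac{24 k w^{2} \sqrt{w^{4} + 8 w^{2} + 2} - 120 k w \sqrt{w^{4} + 8 w^{2} + 2} + 150 k \sqrt{w^{4} + 8 w^{2} + 2} + \sqrt{2} w^{4} - 5 \sqrt{2} w^{3} - 20 \sqrt{2} w - 2 \sqrt{2}}{32 w^{2} \sqrt{w^{4} + 8 w^{2} + 2} - 160 w \sqrt{w^{4} + 8 w^{2} + 2} + 200 \sqrt{w^{4} + 8 w^{2} + 2}}, which equals f(w).

An antiderivative is F(w) = \frac{12 k w \left(2 w - 5\right) + \sqrt{2} \sqrt{w^{4} + 8 w^{2} + 2}}{16 \left(2 w - 5\right)}.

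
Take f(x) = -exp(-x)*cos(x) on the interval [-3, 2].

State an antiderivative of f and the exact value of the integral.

For F(x) to be correct the identity F'(x) - f(x) = 0 must hold.
F(x) = (-sin(x) + cos(x))*exp(-x)/2 is an antiderivative of f.
Check: d/dx[(-sin(x) + cos(x))*exp(-x)/2] = -exp(-x)*cos(x) = f(x).
F(2) = -exp(-2)*sin(2)/2 + exp(-2)*cos(2)/2; F(-3) = exp(3)*cos(3)/2 + exp(3)*sin(3)/2.
Integral = F(2) - F(-3) = -exp(3)*sin(3)/2 - exp(-2)*sin(2)/2 + exp(-2)*cos(2)/2 - exp(3)*cos(3)/2.

Antiderivative: F(x) = (-sin(x) + cos(x))*exp(-x)/2; value = -exp(3)*sin(3)/2 - exp(-2)*sin(2)/2 + exp(-2)*cos(2)/2 - exp(3)*cos(3)/2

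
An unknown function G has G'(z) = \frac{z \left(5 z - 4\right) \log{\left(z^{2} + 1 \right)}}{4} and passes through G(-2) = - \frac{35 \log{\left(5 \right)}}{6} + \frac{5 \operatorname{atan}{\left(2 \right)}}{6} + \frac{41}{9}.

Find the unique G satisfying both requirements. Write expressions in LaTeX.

G(z) = \frac{- 10 z^{3} + 3 z^{2} \left(5 z - 6\right) \log{\left(z^{2} + 1 \right)} + 18 z^{2} + 30 z - 18 \log{\left(z^{2} + 1 \right)} - 30 \operatorname{atan}{\left(z \right)} + 72}{36}

A first test for any G(z): its z-derivative must equal the given G'(z).
A general antiderivative is - \frac{5 z^{3}}{18} + \frac{z^{2}}{2} + \frac{5 z}{6} + \left(\frac{5 z^{3}}{12} - \frac{z^{2}}{2}\right) \log{\left(z^{2} + 1 \right)} - \frac{\log{\left(z^{2} + 1 \right)}}{2} - \frac{5 \operatorname{atan}{\left(z \right)}}{6} + C.
The condition gives C = - \frac{35 \log{\left(5 \right)}}{6} + \frac{5 \operatorname{atan}{\left(2 \right)}}{6} + \frac{41}{9} - (- \frac{35 \log{\left(5 \right)}}{6} + \frac{5 \operatorname{atan}{\left(2 \right)}}{6} + \frac{23}{9}) = 2.
So G(z) = \frac{- 10 z^{3} + 3 z^{2} \left(5 z - 6\right) \log{\left(z^{2} + 1 \right)} + 18 z^{2} + 30 z - 18 \log{\left(z^{2} + 1 \right)} - 30 \operatorname{atan}{\left(z \right)} + 72}{36}.
Check: d/dz[\frac{- 10 z^{3} + 3 z^{2} \left(5 z - 6\right) \log{\left(z^{2} + 1 \right)} + 18 z^{2} + 30 z - 18 \log{\left(z^{2} + 1 \right)} - 30 \operatorname{atan}{\left(z \right)} + 72}{36}] = \frac{5 z^{2} \log{\left(z^{2} + 1 \right)}}{4} - z \log{\left(z^{2} + 1 \right)}, which equals G'(z).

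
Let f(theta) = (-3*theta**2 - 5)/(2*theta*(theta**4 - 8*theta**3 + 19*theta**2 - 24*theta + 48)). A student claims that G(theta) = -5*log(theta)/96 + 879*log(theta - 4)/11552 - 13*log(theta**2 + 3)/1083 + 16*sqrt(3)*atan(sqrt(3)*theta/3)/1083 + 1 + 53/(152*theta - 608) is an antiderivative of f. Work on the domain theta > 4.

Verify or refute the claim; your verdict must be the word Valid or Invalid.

Valid - differentiating G returns exactly f.

d/dtheta[G] = (-3*theta**2 - 5)/(2*theta**5 - 16*theta**4 + 38*theta**3 - 48*theta**2 + 96*theta)
This equals f(theta) exactly, so the claim holds.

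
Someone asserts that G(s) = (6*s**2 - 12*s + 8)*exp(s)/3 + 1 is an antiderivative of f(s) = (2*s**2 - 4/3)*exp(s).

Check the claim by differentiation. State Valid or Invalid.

Valid. The derivative of G reproduces f.

d/ds[G] = 2*s**2*exp(s) - 4*exp(s)/3
This equals f(s) exactly, so the claim holds.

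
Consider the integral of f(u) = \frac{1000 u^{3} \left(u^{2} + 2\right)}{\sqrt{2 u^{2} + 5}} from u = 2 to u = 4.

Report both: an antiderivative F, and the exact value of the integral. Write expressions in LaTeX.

Antiderivative: F(u) = 100 u^{4} \sqrt{2 u^{2} + 5}; value = - 1600 \sqrt{13} + 25600 \sqrt{37}

Recognize the product-rule pattern: f = v'r + vr' with v = 100 u^{4}, r = \sqrt{2 u^{2} + 5}, so integration by parts undoes it.
F(u) = 100 u^{4} \sqrt{2 u^{2} + 5} is an antiderivative of f.
Check: d/du[100 u^{4} \sqrt{2 u^{2} + 5}] = \frac{1000 u^{5} + 2000 u^{3}}{\sqrt{2 u^{2} + 5}}, which equals f(u).
F(4) = 25600 \sqrt{37}; F(2) = 1600 \sqrt{13}.
Integral = F(4) - F(2) = - 1600 \sqrt{13} + 25600 \sqrt{37}.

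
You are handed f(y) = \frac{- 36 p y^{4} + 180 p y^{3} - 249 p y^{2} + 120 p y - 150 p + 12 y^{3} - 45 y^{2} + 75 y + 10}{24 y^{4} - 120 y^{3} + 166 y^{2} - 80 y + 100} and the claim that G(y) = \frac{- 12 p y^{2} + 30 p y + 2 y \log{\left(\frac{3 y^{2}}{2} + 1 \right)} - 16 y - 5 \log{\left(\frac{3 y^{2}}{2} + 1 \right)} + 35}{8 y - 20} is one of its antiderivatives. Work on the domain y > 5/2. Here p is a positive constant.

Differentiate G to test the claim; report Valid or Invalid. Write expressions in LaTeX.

Valid: G'(y) = f(y).

d/dy[G] = \frac{- 36 p y^{4} + 180 p y^{3} - 249 p y^{2} + 120 p y - 150 p + 12 y^{3} - 45 y^{2} + 75 y + 10}{24 y^{4} - 120 y^{3} + 166 y^{2} - 80 y + 100}
This equals f(y) exactly, so the claim holds.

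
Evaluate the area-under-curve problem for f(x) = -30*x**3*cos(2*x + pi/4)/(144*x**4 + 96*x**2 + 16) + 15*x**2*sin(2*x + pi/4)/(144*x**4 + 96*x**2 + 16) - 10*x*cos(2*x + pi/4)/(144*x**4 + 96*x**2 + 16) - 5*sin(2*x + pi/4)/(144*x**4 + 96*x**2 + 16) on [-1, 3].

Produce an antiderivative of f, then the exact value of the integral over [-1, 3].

Integrate term by term and add the pieces.
F(x) = -5*x*sin(2*x + pi/4)/(16*(3*x**2 + 1)) is an antiderivative of f.
Check: d/dx[-5*x*sin(2*x + pi/4)/(16*(3*x**2 + 1))] = (-30*x**3*cos(2*x + pi/4) + 15*x**2*sin(2*x + pi/4) - 10*x*cos(2*x + pi/4) - 5*sin(2*x + pi/4))/(144*x**4 + 96*x**2 + 16), which equals f(x).
F(3) = -15*sin(pi/4 + 6)/448; F(-1) = 5*cos(pi/4 + 2)/64.
Integral = F(3) - F(-1) = -15*sin(pi/4 + 6)/448 - 5*cos(pi/4 + 2)/64.

Antiderivative: F(x) = -5*x*sin(2*x + pi/4)/(16*(3*x**2 + 1)); value = -15*sin(pi/4 + 6)/448 - 5*cos(pi/4 + 2)/64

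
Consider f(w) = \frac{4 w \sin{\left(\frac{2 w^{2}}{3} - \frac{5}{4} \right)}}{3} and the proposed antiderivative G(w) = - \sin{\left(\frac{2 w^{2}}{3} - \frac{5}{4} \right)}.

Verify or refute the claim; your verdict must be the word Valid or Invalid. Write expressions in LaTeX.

Invalid: d/dw[G] - f = - \frac{4 w \sin{\left(\frac{2 w^{2}}{3} - \frac{5}{4} \right)}}{3} - \frac{4 w \cos{\left(\frac{2 w^{2}}{3} - \frac{5}{4} \right)}}{3}, which is not 0.

d/dw[G] = - \frac{4 w \cos{\left(\frac{2 w^{2}}{3} - \frac{5}{4} \right)}}{3}
d/dw[G] - f(w) = - \frac{4 w \sin{\left(\frac{2 w^{2}}{3} - \frac{5}{4} \right)}}{3} - \frac{4 w \cos{\left(\frac{2 w^{2}}{3} - \frac{5}{4} \right)}}{3} != 0.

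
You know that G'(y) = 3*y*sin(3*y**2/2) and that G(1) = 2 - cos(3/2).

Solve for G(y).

G(y) = 2 - cos(3*y**2/2)

The substitution u = 3*y**2/2 works: G'(y) is exactly (dG/du)*(du/dy) for that inner function.
A general antiderivative is -cos(3*y**2/2) + C.
The condition gives C = 2 - cos(3/2) - (-cos(3/2)) = 2.
So G(y) = 2 - cos(3*y**2/2).
Check: d/dy[2 - cos(3*y**2/2)] = 3*y*sin(3*y**2/2) = G'(y).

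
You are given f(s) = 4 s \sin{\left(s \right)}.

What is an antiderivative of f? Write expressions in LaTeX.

A first test for any F(s): its s-derivative must equal f(s) identically.
Check: d/ds[4 \left(- s \cos{\left(s \right)} + \sin{\left(s \right)}\right)] = 4 s \sin{\left(s \right)} = f(s).

An antiderivative is F(s) = 4 \left(- s \cos{\left(s \right)} + \sin{\left(s \right)}\right).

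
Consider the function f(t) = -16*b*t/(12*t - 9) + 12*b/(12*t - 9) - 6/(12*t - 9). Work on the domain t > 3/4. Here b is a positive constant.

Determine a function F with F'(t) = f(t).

Integrate term by term and add the pieces.
Check: d/dt[(-8*b*t - 3*log(2*t - 3/2))/6] = (-16*b*t + 12*b - 6)/(12*t - 9), which equals f(t).

An antiderivative is F(t) = (-8*b*t - 3*log(2*t - 3/2))/6.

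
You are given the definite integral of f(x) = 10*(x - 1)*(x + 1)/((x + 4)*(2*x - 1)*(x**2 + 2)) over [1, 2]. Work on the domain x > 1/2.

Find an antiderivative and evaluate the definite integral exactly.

Antiderivative: F(x) = -10*log(x - 1/2)/27 - 25*log(x + 4)/27 + 35*log(x**2 + 2)/54 + 20*sqrt(2)*atan(sqrt(2)*x/2)/27; value = -35*log(3)/54 - 20*sqrt(2)*atan(sqrt(2)/2)/27 - 5*log(6)/18 - 10*log(2)/27 - 10*log(3/2)/27 + 20*sqrt(2)*atan(sqrt(2))/27 + 25*log(5)/27

Factor the denominator ((x + 4)*(2*x - 1)*(x**2 + 2)) and decompose: f = 5*(7*x + 8)/(27*(x**2 + 2)) - 20/(27*(2*x - 1)) - 25/(27*(x + 4)); each piece integrates to a log, atan, or power term.
F(x) = -10*log(x - 1/2)/27 - 25*log(x + 4)/27 + 35*log(x**2 + 2)/54 + 20*sqrt(2)*atan(sqrt(2)*x/2)/27 is an antiderivative of f.
Check: d/dx[-10*log(x - 1/2)/27 - 25*log(x + 4)/27 + 35*log(x**2 + 2)/54 + 20*sqrt(2)*atan(sqrt(2)*x/2)/27] = (10*x**2 - 10)/(2*x**4 + 7*x**3 + 14*x - 8), which equals f(x).
F(2) = -5*log(6)/18 - 10*log(3/2)/27 + 20*sqrt(2)*atan(sqrt(2))/27; F(1) = -25*log(5)/27 + 10*log(2)/27 + 20*sqrt(2)*atan(sqrt(2)/2)/27 + 35*log(3)/54.
Integral = F(2) - F(1) = -35*log(3)/54 - 20*sqrt(2)*atan(sqrt(2)/2)/27 - 5*log(6)/18 - 10*log(2)/27 - 10*log(3/2)/27 + 20*sqrt(2)*atan(sqrt(2))/27 + 25*log(5)/27.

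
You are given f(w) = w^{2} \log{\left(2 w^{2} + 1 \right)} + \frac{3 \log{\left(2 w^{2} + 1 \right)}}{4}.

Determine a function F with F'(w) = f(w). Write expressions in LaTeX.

The integrand splits into summands that can be handled one at a time.
Check: d/dw[- \frac{2 w^{3}}{9} - \frac{7 w}{6} + \left(\frac{w^{3}}{3} + \frac{3 w}{4}\right) \log{\left(2 w^{2} + 1 \right)} + \frac{7 \sqrt{2} \operatorname{atan}{\left(\sqrt{2} w \right)}}{12}] = w^{2} \log{\left(2 w^{2} + 1 \right)} + \frac{3 \log{\left(2 w^{2} + 1 \right)}}{4} = f(w).

An antiderivative is F(w) = - \frac{2 w^{3}}{9} - \frac{7 w}{6} + \left(\frac{w^{3}}{3} + \frac{3 w}{4}\right) \log{\left(2 w^{2} + 1 \right)} + \frac{7 \sqrt{2} \operatorname{atan}{\left(\sqrt{2} w \right)}}{12}.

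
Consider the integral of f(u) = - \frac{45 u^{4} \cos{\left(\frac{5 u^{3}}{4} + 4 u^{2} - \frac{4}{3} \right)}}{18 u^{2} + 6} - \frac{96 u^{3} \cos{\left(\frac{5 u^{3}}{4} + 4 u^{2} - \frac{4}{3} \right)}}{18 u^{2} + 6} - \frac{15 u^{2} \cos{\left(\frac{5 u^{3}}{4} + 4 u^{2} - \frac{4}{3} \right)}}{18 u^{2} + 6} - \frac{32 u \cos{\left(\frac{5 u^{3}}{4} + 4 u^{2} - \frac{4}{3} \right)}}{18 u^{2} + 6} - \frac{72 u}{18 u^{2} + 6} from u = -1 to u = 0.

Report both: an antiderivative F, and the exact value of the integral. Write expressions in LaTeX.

Antiderivative: F(u) = - \frac{2 \left(3 \log{\left(u^{2} + \frac{1}{3} \right)} + \sin{\left(\frac{5 u^{3}}{4} + 4 u^{2} - \frac{4}{3} \right)}\right)}{3}; value = 2 \log{\left(\frac{4}{3} \right)} + \frac{2 \sin{\left(\frac{4}{3} \right)}}{3} + \frac{2 \sin{\left(\frac{17}{12} \right)}}{3} + 2 \log{\left(3 \right)}

Integrate term by term and add the pieces.
F(u) = - \frac{2 \left(3 \log{\left(u^{2} + \frac{1}{3} \right)} + \sin{\left(\frac{5 u^{3}}{4} + 4 u^{2} - \frac{4}{3} \right)}\right)}{3} is an antiderivative of f.
Check: d/du[- \frac{2 \left(3 \log{\left(u^{2} + \frac{1}{3} \right)} + \sin{\left(\frac{5 u^{3}}{4} + 4 u^{2} - \frac{4}{3} \right)}\right)}{3}] = \frac{- 45 u^{4} \cos{\left(\frac{5 u^{3}}{4} + 4 u^{2} - \frac{4}{3} \right)} - 96 u^{3} \cos{\left(\frac{5 u^{3}}{4} + 4 u^{2} - \frac{4}{3} \right)} - 15 u^{2} \cos{\left(\frac{5 u^{3}}{4} + 4 u^{2} - \frac{4}{3} \right)} - 32 u \cos{\left(\frac{5 u^{3}}{4} + 4 u^{2} - \frac{4}{3} \right)} - 72 u}{18 u^{2} + 6}, which equals f(u).
F(0) = \frac{2 \sin{\left(\frac{4}{3} \right)}}{3} + 2 \log{\left(3 \right)}; F(-1) = - \frac{2 \sin{\left(\frac{17}{12} \right)}}{3} - 2 \log{\left(\frac{4}{3} \right)}.
Integral = F(0) - F(-1) = 2 \log{\left(\frac{4}{3} \right)} + \frac{2 \sin{\left(\frac{4}{3} \right)}}{3} + \frac{2 \sin{\left(\frac{17}{12} \right)}}{3} + 2 \log{\left(3 \right)}.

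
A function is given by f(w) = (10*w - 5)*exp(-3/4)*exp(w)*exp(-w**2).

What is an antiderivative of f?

An antiderivative is F(w) = -5*exp(-w**2 + w - 3/4).

The substitution u = -w**2 + w - 3/4 works: f is exactly (dF/du)*(du/dw) for that inner function.
Check: d/dw[-5*exp(-w**2 + w - 3/4)] = (10*w - 5)*exp(-3/4)*exp(w)*exp(-w**2) = f(w).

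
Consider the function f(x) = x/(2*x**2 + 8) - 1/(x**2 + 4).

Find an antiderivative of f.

Integrate term by term and add the pieces.
Check: d/dx[log(x**2 + 4)/4 - atan(x/2)/2] = (x - 2)/(2*x**2 + 8), which equals f(x).

An antiderivative is F(x) = log(x**2 + 4)/4 - atan(x/2)/2.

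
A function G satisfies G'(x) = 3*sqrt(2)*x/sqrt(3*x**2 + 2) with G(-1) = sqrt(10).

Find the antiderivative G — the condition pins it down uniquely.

The substitution u = 3*x**2/2 + 1 works: G'(x) is exactly (dG/du)*(du/dx) for that inner function.
A general antiderivative is 2*sqrt(3*x**2/2 + 1) + C.
The condition gives C = sqrt(10) - (sqrt(10)) = 0.
So G(x) = sqrt(2)*sqrt(3*x**2 + 2).
Check: d/dx[sqrt(2)*sqrt(3*x**2 + 2)] = 3*sqrt(2)*x/sqrt(3*x**2 + 2) = G'(x).

G(x) = sqrt(2)*sqrt(3*x**2 + 2)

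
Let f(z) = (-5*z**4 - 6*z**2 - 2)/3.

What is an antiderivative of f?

An antiderivative is F(z) = -z**5/3 - 2*z**3/3 - 2*z/3.

Whatever form F(z) takes, F'(z) = f(z) is non-negotiable.
Check: d/dz[-z**5/3 - 2*z**3/3 - 2*z/3] = -5*z**4/3 - 2*z**2 - 2/3, which equals f(z).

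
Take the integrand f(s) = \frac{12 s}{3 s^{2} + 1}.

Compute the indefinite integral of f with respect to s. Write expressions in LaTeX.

F(s) = 2 \log{\left(2 s^{2} + \frac{2}{3} \right)} + C

The substitution u = 2 s^{2} + \frac{2}{3} works: f is exactly (dF/du)*(du/ds) for that inner function.
Check: d/ds[2 \log{\left(2 s^{2} + \frac{2}{3} \right)}] = \frac{12 s}{3 s^{2} + 1} = f(s).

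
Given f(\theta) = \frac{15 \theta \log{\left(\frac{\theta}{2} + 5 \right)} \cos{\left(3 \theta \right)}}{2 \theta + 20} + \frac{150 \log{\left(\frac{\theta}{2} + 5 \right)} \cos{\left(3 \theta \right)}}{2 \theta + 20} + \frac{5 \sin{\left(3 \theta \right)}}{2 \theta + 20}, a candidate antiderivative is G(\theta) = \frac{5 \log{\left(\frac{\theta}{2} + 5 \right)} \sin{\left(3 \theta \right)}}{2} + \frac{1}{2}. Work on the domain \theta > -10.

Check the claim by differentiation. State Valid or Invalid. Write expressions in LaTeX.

Valid - the claim checks out under differentiation.

d/d\theta[G] = \frac{15 \theta \log{\left(\frac{\theta}{2} + 5 \right)} \cos{\left(3 \theta \right)} + 150 \log{\left(\frac{\theta}{2} + 5 \right)} \cos{\left(3 \theta \right)} + 5 \sin{\left(3 \theta \right)}}{2 \theta + 20}
This equals f(\theta) exactly, so the claim holds.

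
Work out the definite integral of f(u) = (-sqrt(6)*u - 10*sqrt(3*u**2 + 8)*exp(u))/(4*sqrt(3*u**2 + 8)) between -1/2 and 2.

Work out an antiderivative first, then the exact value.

A first test for any F(u): its u-derivative must equal f(u) identically.
F(u) = -sqrt(6)*sqrt(3*u**2 + 8)/12 - 5*exp(u)/2 is an antiderivative of f.
Check: d/du[-sqrt(6)*sqrt(3*u**2 + 8)/12 - 5*exp(u)/2] = (-sqrt(6)*u - 10*sqrt(3*u**2 + 8)*exp(u))/(4*sqrt(3*u**2 + 8)) = f(u).
F(2) = -5*exp(2)/2 - sqrt(30)/6; F(-1/2) = -5*exp(-1/2)/2 - sqrt(210)/24.
Integral = F(2) - F(-1/2) = -5*exp(2)/2 - sqrt(30)/6 + sqrt(210)/24 + 5*exp(-1/2)/2.

Antiderivative: F(u) = -sqrt(6)*sqrt(3*u**2 + 8)/12 - 5*exp(u)/2; value = -5*exp(2)/2 - sqrt(30)/6 + sqrt(210)/24 + 5*exp(-1/2)/2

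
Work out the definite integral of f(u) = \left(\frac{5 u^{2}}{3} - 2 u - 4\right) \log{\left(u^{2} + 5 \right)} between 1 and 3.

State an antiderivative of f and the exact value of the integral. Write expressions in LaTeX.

Antiderivative: F(u) = \frac{5 u^{3} \log{\left(u^{2} + 5 \right)}}{9} - \frac{10 u^{3}}{27} - u^{2} \log{\left(u^{2} + 5 \right)} + u^{2} - 4 u \log{\left(u^{2} + 5 \right)} + \frac{122 u}{9} - 5 \log{\left(u^{2} + 5 \right)} - \frac{122 \sqrt{5} \operatorname{atan}{\left(\frac{\sqrt{5} u}{5} \right)}}{9}; value = - 11 \log{\left(14 \right)} - \frac{122 \sqrt{5} \operatorname{atan}{\left(\frac{3 \sqrt{5}}{5} \right)}}{9} + \frac{122 \sqrt{5} \operatorname{atan}{\left(\frac{\sqrt{5}}{5} \right)}}{9} + \frac{85 \log{\left(6 \right)}}{9} + \frac{688}{27}

For F(u) to be correct the identity F'(u) - f(u) = 0 must hold.
F(u) = \frac{5 u^{3} \log{\left(u^{2} + 5 \right)}}{9} - \frac{10 u^{3}}{27} - u^{2} \log{\left(u^{2} + 5 \right)} + u^{2} - 4 u \log{\left(u^{2} + 5 \right)} + \frac{122 u}{9} - 5 \log{\left(u^{2} + 5 \right)} - \frac{122 \sqrt{5} \operatorname{atan}{\left(\frac{\sqrt{5} u}{5} \right)}}{9} is an antiderivative of f.
Check: d/du[\frac{5 u^{3} \log{\left(u^{2} + 5 \right)}}{9} - \frac{10 u^{3}}{27} - u^{2} \log{\left(u^{2} + 5 \right)} + u^{2} - 4 u \log{\left(u^{2} + 5 \right)} + \frac{122 u}{9} - 5 \log{\left(u^{2} + 5 \right)} - \frac{122 \sqrt{5} \operatorname{atan}{\left(\frac{\sqrt{5} u}{5} \right)}}{9}] = \frac{5 u^{2} \log{\left(u^{2} + 5 \right)}}{3} - 2 u \log{\left(u^{2} + 5 \right)} - 4 \log{\left(u^{2} + 5 \right)}, which equals f(u).
F(3) = - 11 \log{\left(14 \right)} - \frac{122 \sqrt{5} \operatorname{atan}{\left(\frac{3 \sqrt{5}}{5} \right)}}{9} + \frac{119}{3}; F(1) = - \frac{85 \log{\left(6 \right)}}{9} - \frac{122 \sqrt{5} \operatorname{atan}{\left(\frac{\sqrt{5}}{5} \right)}}{9} + \frac{383}{27}.
Integral = F(3) - F(1) = - 11 \log{\left(14 \right)} - \frac{122 \sqrt{5} \operatorname{atan}{\left(\frac{3 \sqrt{5}}{5} \right)}}{9} + \frac{122 \sqrt{5} \operatorname{atan}{\left(\frac{\sqrt{5}}{5} \right)}}{9} + \frac{85 \log{\left(6 \right)}}{9} + \frac{688}{27}.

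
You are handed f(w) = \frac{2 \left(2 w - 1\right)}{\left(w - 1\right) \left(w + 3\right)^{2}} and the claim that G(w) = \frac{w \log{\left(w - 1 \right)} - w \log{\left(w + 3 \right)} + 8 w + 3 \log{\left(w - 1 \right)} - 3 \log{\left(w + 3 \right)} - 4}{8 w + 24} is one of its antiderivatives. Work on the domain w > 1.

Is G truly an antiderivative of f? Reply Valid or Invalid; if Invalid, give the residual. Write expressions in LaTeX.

d/dw[G] = \frac{4 w - 2}{w^{3} + 5 w^{2} + 3 w - 9}
This equals f(w) exactly, so the claim holds.

Valid. The derivative of G reproduces f.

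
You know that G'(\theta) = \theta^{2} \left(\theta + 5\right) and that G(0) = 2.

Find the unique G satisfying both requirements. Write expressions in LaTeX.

For G(\theta) to be correct, d/d\theta[G] must agree with the stated G'(\theta) identically.
A general antiderivative is \frac{\theta^{4}}{4} + \frac{5 \theta^{3}}{3} + C.
The condition gives C = 2 - (0) = 2.
So G(\theta) = \frac{\theta^{4}}{4} + \frac{5 \theta^{3}}{3} + 2.
Check: d/d\theta[\frac{\theta^{4}}{4} + \frac{5 \theta^{3}}{3} + 2] = \theta^{3} + 5 \theta^{2}, which equals G'(\theta).

G(\theta) = \frac{\theta^{4}}{4} + \frac{5 \theta^{3}}{3} + 2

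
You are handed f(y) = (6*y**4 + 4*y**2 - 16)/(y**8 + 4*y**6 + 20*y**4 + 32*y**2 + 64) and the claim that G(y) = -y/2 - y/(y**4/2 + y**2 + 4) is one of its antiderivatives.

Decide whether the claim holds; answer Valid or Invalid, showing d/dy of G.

Invalid: d/dy[G] - f = -1/2, which is not 0.

d/dy[G] = (-y**8 - 4*y**6 - 8*y**4 - 24*y**2 - 96)/(2*y**8 + 8*y**6 + 40*y**4 + 64*y**2 + 128)
d/dy[G] - f(y) = -1/2 != 0.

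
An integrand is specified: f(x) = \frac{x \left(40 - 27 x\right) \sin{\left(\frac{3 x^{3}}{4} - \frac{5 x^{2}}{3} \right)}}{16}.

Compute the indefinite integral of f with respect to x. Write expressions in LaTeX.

F(x) = \frac{3 \cos{\left(\frac{3 x^{3}}{4} - \frac{5 x^{2}}{3} \right)}}{4} + C

f matches the chain-rule pattern g'(h)*h' with inner function h(x) = \frac{3 x^{3}}{4} - \frac{5 x^{2}}{3}; substituting u = h(x) collapses the integral.
Check: d/dx[\frac{3 \cos{\left(\frac{3 x^{3}}{4} - \frac{5 x^{2}}{3} \right)}}{4}] = - \frac{27 x^{2} \sin{\left(\frac{3 x^{3}}{4} - \frac{5 x^{2}}{3} \right)}}{16} + \frac{5 x \sin{\left(\frac{3 x^{3}}{4} - \frac{5 x^{2}}{3} \right)}}{2}, which equals f(x).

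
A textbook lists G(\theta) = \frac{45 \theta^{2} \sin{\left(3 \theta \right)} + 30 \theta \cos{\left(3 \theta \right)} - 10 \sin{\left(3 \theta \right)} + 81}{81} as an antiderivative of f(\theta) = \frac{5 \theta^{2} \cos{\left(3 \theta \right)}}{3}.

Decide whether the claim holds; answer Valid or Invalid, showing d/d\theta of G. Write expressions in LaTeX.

Valid - differentiating G returns exactly f.

d/d\theta[G] = \frac{5 \theta^{2} \cos{\left(3 \theta \right)}}{3}
This equals f(\theta) exactly, so the claim holds.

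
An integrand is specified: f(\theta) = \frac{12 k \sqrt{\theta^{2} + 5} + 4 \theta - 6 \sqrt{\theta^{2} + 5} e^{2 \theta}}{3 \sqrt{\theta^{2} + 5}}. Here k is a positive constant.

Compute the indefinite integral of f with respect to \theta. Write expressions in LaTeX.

A candidate is checked by its d/d\theta: the result must match f(\theta).
Check: d/d\theta[4 k \theta + \frac{4 \sqrt{\theta^{2} + 5}}{3} - e^{2 \theta}] = \frac{12 k \sqrt{\theta^{2} + 5} + 4 \theta - 6 \sqrt{\theta^{2} + 5} e^{2 \theta}}{3 \sqrt{\theta^{2} + 5}} = f(\theta).

F(\theta) = 4 k \theta + \frac{4 \sqrt{\theta^{2} + 5}}{3} - e^{2 \theta} + C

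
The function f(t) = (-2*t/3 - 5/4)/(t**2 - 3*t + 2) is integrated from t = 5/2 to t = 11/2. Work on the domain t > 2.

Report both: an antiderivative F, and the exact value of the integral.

Antiderivative: F(t) = (-31*log(t - 2) + 23*log(t - 1))/12; value = -31*log(7/2)/12 - 31*log(2)/12 - 23*log(3/2)/12 + 23*log(9/2)/12

The denominator factors as 12*(t - 2)*(t - 1); partial fractions split f into directly integrable pieces: 23/(12*(t - 1)) - 31/(12*(t - 2)).
F(t) = (-31*log(t - 2) + 23*log(t - 1))/12 is an antiderivative of f.
Check: d/dt[(-31*log(t - 2) + 23*log(t - 1))/12] = (-8*t - 15)/(12*t**2 - 36*t + 24), which equals f(t).
F(11/2) = -31*log(7/2)/12 + 23*log(9/2)/12; F(5/2) = 23*log(3/2)/12 + 31*log(2)/12.
Integral = F(11/2) - F(5/2) = -31*log(7/2)/12 - 31*log(2)/12 - 23*log(3/2)/12 + 23*log(9/2)/12.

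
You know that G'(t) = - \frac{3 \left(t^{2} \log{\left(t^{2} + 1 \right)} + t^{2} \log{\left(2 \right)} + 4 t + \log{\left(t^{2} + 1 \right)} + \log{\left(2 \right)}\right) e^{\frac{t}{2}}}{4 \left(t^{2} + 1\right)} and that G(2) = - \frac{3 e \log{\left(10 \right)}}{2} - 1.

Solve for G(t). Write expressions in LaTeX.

G(t) = - \frac{3 e^{\frac{t}{2}} \log{\left(2 t^{2} + 2 \right)} + 2}{2}

Recognize the product-rule pattern: G'(t) = u'v + uv' with u = - \frac{3 e^{\frac{t}{2}}}{2}, v = \log{\left(2 t^{2} + 2 \right)}, so integration by parts undoes it.
A general antiderivative is - \frac{3 e^{\frac{t}{2}} \log{\left(2 t^{2} + 2 \right)}}{2} + C.
The condition gives C = - \frac{3 e \log{\left(10 \right)}}{2} - 1 - (- \frac{3 e \log{\left(10 \right)}}{2}) = -1.
So G(t) = - \frac{3 e^{\frac{t}{2}} \log{\left(2 t^{2} + 2 \right)} + 2}{2}.
Check: d/dt[- \frac{3 e^{\frac{t}{2}} \log{\left(2 t^{2} + 2 \right)} + 2}{2}] = \frac{- 3 t^{2} e^{\frac{t}{2}} \log{\left(t^{2} + 1 \right)} - 3 t^{2} e^{\frac{t}{2}} \log{\left(2 \right)} - 12 t e^{\frac{t}{2}} - 3 e^{\frac{t}{2}} \log{\left(t^{2} + 1 \right)} - 3 e^{\frac{t}{2}} \log{\left(2 \right)}}{4 t^{2} + 4}, which equals G'(t).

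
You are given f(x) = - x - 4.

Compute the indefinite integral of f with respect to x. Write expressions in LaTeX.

A first test for any F(x): its x-derivative must equal f(x) identically.
Check: d/dx[- \frac{x^{2}}{2} - 4 x] = - x - 4 = f(x).

F(x) = - \frac{x^{2}}{2} - 4 x + C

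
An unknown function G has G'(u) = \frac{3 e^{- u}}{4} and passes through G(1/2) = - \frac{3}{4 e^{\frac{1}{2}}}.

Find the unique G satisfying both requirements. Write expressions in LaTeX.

G(u) = - \frac{3 e^{- u}}{4}

Differentiate the proposed G(u) back; it has to land on the given G'(u).
A general antiderivative is - \frac{3 e^{- u}}{4} + C.
The condition gives C = - \frac{3}{4 e^{\frac{1}{2}}} - (- \frac{3}{4 e^{\frac{1}{2}}}) = 0.
So G(u) = - \frac{3 e^{- u}}{4}.
Check: d/du[- \frac{3 e^{- u}}{4}] = \frac{3 e^{- u}}{4} = G'(u).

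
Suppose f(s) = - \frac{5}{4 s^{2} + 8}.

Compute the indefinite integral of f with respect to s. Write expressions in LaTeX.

F(s) = - \frac{5 \sqrt{2} \operatorname{atan}{\left(\frac{\sqrt{2} s}{2} \right)}}{8} + C

Recover f(s) by differentiating a candidate F(s); any mismatch rules it out.
Check: d/ds[- \frac{5 \sqrt{2} \operatorname{atan}{\left(\frac{\sqrt{2} s}{2} \right)}}{8}] = - \frac{5}{4 s^{2} + 8} = f(s).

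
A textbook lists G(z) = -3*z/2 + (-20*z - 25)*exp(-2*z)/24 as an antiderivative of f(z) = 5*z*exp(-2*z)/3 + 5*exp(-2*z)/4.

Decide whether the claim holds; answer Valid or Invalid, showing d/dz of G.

d/dz[G] = (20*z - 18*exp(2*z) + 15)*exp(-2*z)/12
d/dz[G] - f(z) = -3/2 != 0.

Invalid: d/dz[G] - f = -3/2, which is not 0.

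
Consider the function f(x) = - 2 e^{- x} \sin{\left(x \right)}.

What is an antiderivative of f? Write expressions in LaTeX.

An antiderivative is F(x) = e^{- x} \sin{\left(x \right)} + e^{- x} \cos{\left(x \right)}.

Whatever form F(x) takes, F'(x) = f(x) is non-negotiable.
Check: d/dx[e^{- x} \sin{\left(x \right)} + e^{- x} \cos{\left(x \right)}] = - 2 e^{- x} \sin{\left(x \right)} = f(x).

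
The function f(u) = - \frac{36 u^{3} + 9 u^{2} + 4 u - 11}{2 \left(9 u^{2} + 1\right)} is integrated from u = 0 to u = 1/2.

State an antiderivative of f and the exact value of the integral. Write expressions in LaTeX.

Antiderivative: F(u) = \frac{- 2 u^{2} - u + 4 \operatorname{atan}{\left(3 u \right)} - 6}{2}; value = - \frac{1}{2} + 2 \operatorname{atan}{\left(\frac{3}{2} \right)}

A first test for any F(u): its u-derivative must equal f(u) identically.
F(u) = \frac{- 2 u^{2} - u + 4 \operatorname{atan}{\left(3 u \right)} - 6}{2} is an antiderivative of f.
Check: d/du[\frac{- 2 u^{2} - u + 4 \operatorname{atan}{\left(3 u \right)} - 6}{2}] = \frac{- 36 u^{3} - 9 u^{2} - 4 u + 11}{18 u^{2} + 2}, which equals f(u).
F(1/2) = - \frac{7}{2} + 2 \operatorname{atan}{\left(\frac{3}{2} \right)}; F(0) = -3.
Integral = F(1/2) - F(0) = - \frac{1}{2} + 2 \operatorname{atan}{\left(\frac{3}{2} \right)}.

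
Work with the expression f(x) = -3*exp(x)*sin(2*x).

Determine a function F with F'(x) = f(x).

A first test for any F(x): its x-derivative must equal f(x) identically.
Check: d/dx[-3*exp(x)*sin(2*x)/5 + 6*exp(x)*cos(2*x)/5] = -3*exp(x)*sin(2*x) = f(x).

An antiderivative is F(x) = -3*exp(x)*sin(2*x)/5 + 6*exp(x)*cos(2*x)/5.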